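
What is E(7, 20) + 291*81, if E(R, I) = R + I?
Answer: 23598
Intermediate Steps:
E(R, I) = I + R
E(7, 20) + 291*81 = (20 + 7) + 291*81 = 27 + 23571 = 23598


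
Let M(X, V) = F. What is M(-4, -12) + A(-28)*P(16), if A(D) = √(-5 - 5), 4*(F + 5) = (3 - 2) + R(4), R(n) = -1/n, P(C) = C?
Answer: -77/16 + 16*I*√10 ≈ -4.8125 + 50.596*I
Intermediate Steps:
F = -77/16 (F = -5 + ((3 - 2) - 1/4)/4 = -5 + (1 - 1*¼)/4 = -5 + (1 - ¼)/4 = -5 + (¼)*(¾) = -5 + 3/16 = -77/16 ≈ -4.8125)
M(X, V) = -77/16
A(D) = I*√10 (A(D) = √(-10) = I*√10)
M(-4, -12) + A(-28)*P(16) = -77/16 + (I*√10)*16 = -77/16 + 16*I*√10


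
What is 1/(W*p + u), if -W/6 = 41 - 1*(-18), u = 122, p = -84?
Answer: 1/29858 ≈ 3.3492e-5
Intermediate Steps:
W = -354 (W = -6*(41 - 1*(-18)) = -6*(41 + 18) = -6*59 = -354)
1/(W*p + u) = 1/(-354*(-84) + 122) = 1/(29736 + 122) = 1/29858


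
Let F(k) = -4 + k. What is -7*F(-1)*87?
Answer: 3045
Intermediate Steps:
-7*F(-1)*87 = -7*(-4 - 1)*87 = -7*(-5)*87 = 35*87 = 3045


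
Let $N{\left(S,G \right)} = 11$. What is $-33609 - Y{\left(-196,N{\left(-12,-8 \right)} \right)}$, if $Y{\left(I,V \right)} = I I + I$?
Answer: $-71829$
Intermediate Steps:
$Y{\left(I,V \right)} = I + I^{2}$ ($Y{\left(I,V \right)} = I^{2} + I = I + I^{2}$)
$-33609 - Y{\left(-196,N{\left(-12,-8 \right)} \right)} = -33609 - - 196 \left(1 - 196\right) = -33609 - \left(-196\right) \left(-195\right) = -33609 - 38220 = -71829$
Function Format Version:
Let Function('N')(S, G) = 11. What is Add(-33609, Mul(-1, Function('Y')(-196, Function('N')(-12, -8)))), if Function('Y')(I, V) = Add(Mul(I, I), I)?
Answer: -71829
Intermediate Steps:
Function('Y')(I, V) = Add(I, Pow(I, 2)) (Function('Y')(I, V) = Add(Pow(I, 2), I) = Add(I, Pow(I, 2)))
Add(-33609, Mul(-1, Function('Y')(-196, Function('N')(-12, -8)))) = Add(-33609, Mul(-1, Mul(-196, Add(1, -196)))) = Add(-33609, Mul(-1, Mul(-196, -195))) = Add(-33609, Mul(-1, 38220)) = Add(-33609, -38220) = -71829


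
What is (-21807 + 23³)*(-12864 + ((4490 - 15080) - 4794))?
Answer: 272310720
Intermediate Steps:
(-21807 + 23³)*(-12864 + ((4490 - 15080) - 4794)) = (-21807 + 12167)*(-12864 + (-10590 - 4794)) = -9640*(-12864 - 15384) = -9640*(-28248) = 272310720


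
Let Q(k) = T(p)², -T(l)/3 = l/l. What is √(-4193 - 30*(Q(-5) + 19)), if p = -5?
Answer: I*√5033 ≈ 70.944*I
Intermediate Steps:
T(l) = -3 (T(l) = -3*l/l = -3*1 = -3)
Q(k) = 9 (Q(k) = (-3)² = 9)
√(-4193 - 30*(Q(-5) + 19)) = √(-4193 - 30*(9 + 19)) = √(-4193 - 30*28) = √(-4193 - 840) = √(-5033) = I*√5033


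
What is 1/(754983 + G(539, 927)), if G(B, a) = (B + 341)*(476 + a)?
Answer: 1/1989623 ≈ 5.0261e-7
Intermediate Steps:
G(B, a) = (341 + B)*(476 + a)
1/(754983 + G(539, 927)) = 1/(754983 + (162316 + 341*927 + 476*539 + 539*927)) = 1/(754983 + (162316 + 316107 + 256564 + 499653)) = 1/(754983 + 1234640) = 1/1989623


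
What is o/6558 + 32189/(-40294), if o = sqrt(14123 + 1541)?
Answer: -32189/40294 + 2*sqrt(979)/3279 ≈ -0.77977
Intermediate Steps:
o = 4*sqrt(979) (o = sqrt(15664) = 4*sqrt(979) ≈ 125.16)
o/6558 + 32189/(-40294) = (4*sqrt(979))/6558 + 32189/(-40294) = (4*sqrt(979))*(1/6558) + 32189*(-1/40294) = 2*sqrt(979)/3279 - 32189/40294 = -32189/40294 + 2*sqrt(979)/3279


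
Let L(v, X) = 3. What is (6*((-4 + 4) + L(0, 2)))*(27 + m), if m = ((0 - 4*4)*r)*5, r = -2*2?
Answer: 6246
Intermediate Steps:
r = -4
m = 320 (m = ((0 - 4*4)*(-4))*5 = ((0 - 16)*(-4))*5 = -16*(-4)*5 = 64*5 = 320)
(6*((-4 + 4) + L(0, 2)))*(27 + m) = (6*((-4 + 4) + 3))*(27 + 320) = (6*(0 + 3))*347 = (6*3)*347 = 18*347 = 6246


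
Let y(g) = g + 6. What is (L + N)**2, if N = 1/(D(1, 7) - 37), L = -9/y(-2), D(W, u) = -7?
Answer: 625/121 ≈ 5.1653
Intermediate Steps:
y(g) = 6 + g
L = -9/4 (L = -9/(6 - 2) = -9/4 ≈ -2.2500)
N = -1/44 (N = 1/(-7 - 37) = 1/(-44) = -1/44 ≈ -0.022727)
(L + N)**2 = (-9/4 - 1/44)**2 = (-25/11)**2 = 625/121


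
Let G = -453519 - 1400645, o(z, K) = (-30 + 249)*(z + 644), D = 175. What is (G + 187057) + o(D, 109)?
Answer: -1487746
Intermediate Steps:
o(z, K) = 141036 + 219*z (o(z, K) = 219*(644 + z) = 141036 + 219*z)
G = -1854164
(G + 187057) + o(D, 109) = (-1854164 + 187057) + (141036 + 219*175) = -1667107 + (141036 + 38325) = -1667107 + 179361 = -1487746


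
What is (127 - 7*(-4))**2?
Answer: 24025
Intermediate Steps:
(127 - 7*(-4))**2 = (127 + 28)**2 = 155**2 = 24025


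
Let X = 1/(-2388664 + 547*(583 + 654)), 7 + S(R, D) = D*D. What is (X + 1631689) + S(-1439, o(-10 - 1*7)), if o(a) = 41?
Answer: 2796358290074/1712025 ≈ 1.6334e+6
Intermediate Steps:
S(R, D) = -7 + D² (S(R, D) = -7 + D*D = -7 + D²)
X = -1/1712025 (X = 1/(-2388664 + 547*1237) = 1/(-2388664 + 676639) = 1/(-1712025) = -1/1712025 ≈ -5.8410e-7)
(X + 1631689) + S(-1439, o(-10 - 1*7)) = (-1/1712025 + 1631689) + (-7 + 41²) = 2793492360224/1712025 + (-7 + 1681) = 2793492360224/1712025 + 1674 = 2796358290074/1712025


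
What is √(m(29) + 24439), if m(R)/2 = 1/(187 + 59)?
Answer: √369737754/123 ≈ 156.33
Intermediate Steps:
m(R) = 1/123 (m(R) = 2/(187 + 59) = 2/246 = 2*(1/246) = 1/123)
√(m(29) + 24439) = √(1/123 + 24439) = √(3005998/123) = √369737754/123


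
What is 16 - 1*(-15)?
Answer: 31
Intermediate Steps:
16 - 1*(-15) = 16 + 15 = 31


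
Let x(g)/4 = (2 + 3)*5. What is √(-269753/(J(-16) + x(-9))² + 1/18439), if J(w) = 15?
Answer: I*√91714891624138/2120485 ≈ 4.5163*I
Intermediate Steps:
x(g) = 100 (x(g) = 4*((2 + 3)*5) = 4*(5*5) = 4*25 = 100)
√(-269753/(J(-16) + x(-9))² + 1/18439) = √(-269753/(15 + 100)² + 1/18439) = √(-269753/(115²) + 1/18439) = √(-269753/13225 + 1/18439) = √(-4973962342/243855775) = I*√91714891624138/2120485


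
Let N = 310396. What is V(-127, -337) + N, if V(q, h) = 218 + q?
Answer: 310487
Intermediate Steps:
V(-127, -337) + N = (218 - 127) + 310396 = 91 + 310396 = 310487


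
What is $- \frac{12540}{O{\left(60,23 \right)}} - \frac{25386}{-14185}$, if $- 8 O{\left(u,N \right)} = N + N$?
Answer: $\frac{712103478}{326255} \approx 2182.7$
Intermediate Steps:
$O{\left(u,N \right)} = - \frac{N}{4}$ ($O{\left(u,N \right)} = - \frac{N + N}{8} = - \frac{2 N}{8} = - \frac{N}{4}$)
$- \frac{12540}{O{\left(60,23 \right)}} - \frac{25386}{-14185} = - \frac{12540}{\left(- \frac{1}{4}\right) 23} - \frac{25386}{-14185} = - \frac{12540}{- \frac{23}{4}} - - \frac{25386}{14185} = \left(-12540\right) \left(- \frac{4}{23}\right) + \frac{25386}{14185} = \frac{50160}{23} + \frac{25386}{14185} = \frac{712103478}{326255}$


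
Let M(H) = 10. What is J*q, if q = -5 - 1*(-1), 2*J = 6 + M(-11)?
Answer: -32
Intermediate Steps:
J = 8 (J = (6 + 10)/2 = (½)*16 = 8)
q = -4 (q = -5 + 1 = -4)
J*q = 8*(-4) = -32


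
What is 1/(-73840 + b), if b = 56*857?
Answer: -1/25848 ≈ -3.8688e-5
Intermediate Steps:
b = 47992
1/(-73840 + b) = 1/(-73840 + 47992) = 1/(-25848) = -1/25848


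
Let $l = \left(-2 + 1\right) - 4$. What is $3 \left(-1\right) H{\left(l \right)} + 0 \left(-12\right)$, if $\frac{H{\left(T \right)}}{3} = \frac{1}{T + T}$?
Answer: $\frac{9}{10} \approx 0.9$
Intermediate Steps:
$l = -5$ ($l = -1 - 4 = -5$)
$H{\left(T \right)} = \frac{3}{2 T}$ ($H{\left(T \right)} = \frac{3}{T + T} = \frac{3}{2 T}$)
$3 \left(-1\right) H{\left(l \right)} + 0 \left(-12\right) = 3 \left(-1\right) \frac{3}{2 \left(-5\right)} + 0 \left(-12\right) = - 3 \cdot \frac{3}{2} \left(- \frac{1}{5}\right) + 0 = \left(-3\right) \left(- \frac{3}{10}\right) + 0 = \frac{9}{10} + 0 = \frac{9}{10}$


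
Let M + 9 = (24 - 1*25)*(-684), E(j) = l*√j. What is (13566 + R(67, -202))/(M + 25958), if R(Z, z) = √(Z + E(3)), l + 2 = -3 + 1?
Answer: 13566/26633 + √(67 - 4*√3)/26633 ≈ 0.50966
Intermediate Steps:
l = -4 (l = -2 + (-3 + 1) = -2 - 2 = -4)
E(j) = -4*√j
M = 675 (M = -9 + (24 - 1*25)*(-684) = -9 + (24 - 25)*(-684) = -9 - 1*(-684) = -9 + 684 = 675)
R(Z, z) = √(Z - 4*√3)
(13566 + R(67, -202))/(M + 25958) = (13566 + √(67 - 4*√3))/(675 + 25958) = (13566 + √(67 - 4*√3))/26633 = (13566 + √(67 - 4*√3))*(1/26633) = 13566/26633 + √(67 - 4*√3)/26633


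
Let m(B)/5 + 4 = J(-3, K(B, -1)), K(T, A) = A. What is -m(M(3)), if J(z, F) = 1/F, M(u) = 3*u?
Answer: 25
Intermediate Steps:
m(B) = -25 (m(B) = -20 + 5/(-1) = -20 + 5*(-1) = -20 - 5 = -25)
-m(M(3)) = -1*(-25) = 25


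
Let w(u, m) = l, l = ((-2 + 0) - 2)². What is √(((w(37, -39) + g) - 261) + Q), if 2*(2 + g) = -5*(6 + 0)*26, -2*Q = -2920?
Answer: √823 ≈ 28.688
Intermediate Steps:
l = 16 (l = (-2 - 2)² = (-4)² = 16)
w(u, m) = 16
Q = 1460 (Q = -½*(-2920) = 1460)
g = -392 (g = -2 + (-5*(6 + 0)*26)/2 = -2 + (-5*6*26)/2 = -2 + (-30*26)/2 = -2 + (½)*(-780) = -2 - 390 = -392)
√(((w(37, -39) + g) - 261) + Q) = √(((16 - 392) - 261) + 1460) = √((-376 - 261) + 1460) = √(-637 + 1460) = √823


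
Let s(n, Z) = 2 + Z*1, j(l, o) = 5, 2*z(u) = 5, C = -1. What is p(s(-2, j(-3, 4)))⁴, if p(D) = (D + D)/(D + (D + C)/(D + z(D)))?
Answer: 5006411536/442050625 ≈ 11.325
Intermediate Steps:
z(u) = 5/2 (z(u) = (½)*5 = 5/2)
s(n, Z) = 2 + Z
p(D) = 2*D/(D + (-1 + D)/(5/2 + D)) (p(D) = (D + D)/(D + (D - 1)/(D + 5/2)) = (2*D)/(D + (-1 + D)/(5/2 + D)) = 2*D/(D + (-1 + D)/(5/2 + D)))
p(s(-2, j(-3, 4)))⁴ = (2*(2 + 5)*(5 + 2*(2 + 5))/(-2 + 2*(2 + 5)² + 7*(2 + 5)))⁴ = (2*7*(5 + 2*7)/(-2 + 2*7² + 7*7))⁴ = (2*7*(5 + 14)/(-2 + 2*49 + 49))⁴ = (2*7*19/(-2 + 98 + 49))⁴ = (2*7*19/145)⁴ = (2*7*(1/145)*19)⁴ = (266/145)⁴ = 5006411536/442050625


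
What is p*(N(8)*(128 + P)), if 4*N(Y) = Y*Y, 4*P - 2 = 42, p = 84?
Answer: 186816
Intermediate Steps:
P = 11 (P = ½ + (¼)*42 = ½ + 21/2 = 11)
N(Y) = Y²/4 (N(Y) = (Y*Y)/4 = Y²/4)
p*(N(8)*(128 + P)) = 84*(((¼)*8²)*(128 + 11)) = 84*(((¼)*64)*139) = 84*(16*139) = 84*2224 = 186816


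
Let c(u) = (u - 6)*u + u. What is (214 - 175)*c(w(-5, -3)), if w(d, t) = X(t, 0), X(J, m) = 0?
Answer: 0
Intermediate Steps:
w(d, t) = 0
c(u) = u + u*(-6 + u) (c(u) = (-6 + u)*u + u = u*(-6 + u) + u = u + u*(-6 + u))
(214 - 175)*c(w(-5, -3)) = (214 - 175)*(0*(-5 + 0)) = 39*(0*(-5)) = 39*0 = 0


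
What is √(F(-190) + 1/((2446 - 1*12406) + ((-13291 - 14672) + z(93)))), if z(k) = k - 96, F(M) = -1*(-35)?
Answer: √114157174/1806 ≈ 5.9161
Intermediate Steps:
F(M) = 35
z(k) = -96 + k
√(F(-190) + 1/((2446 - 1*12406) + ((-13291 - 14672) + z(93)))) = √(35 + 1/((2446 - 1*12406) + ((-13291 - 14672) + (-96 + 93)))) = √(35 + 1/((2446 - 12406) + (-27963 - 3))) = √(35 + 1/(-9960 - 27966)) = √(35 + 1/(-37926)) = √(35 - 1/37926) = √(1327409/37926) = √114157174/1806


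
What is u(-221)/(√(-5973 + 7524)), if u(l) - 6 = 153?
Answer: 53*√1551/517 ≈ 4.0373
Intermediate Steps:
u(l) = 159 (u(l) = 6 + 153 = 159)
u(-221)/(√(-5973 + 7524)) = 159/(√(-5973 + 7524)) = 159/(√1551) = 159*(√1551/1551) = 53*√1551/517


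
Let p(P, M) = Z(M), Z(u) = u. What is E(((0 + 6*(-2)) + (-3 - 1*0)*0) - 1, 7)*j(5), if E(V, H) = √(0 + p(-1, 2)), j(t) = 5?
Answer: 5*√2 ≈ 7.0711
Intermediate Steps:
p(P, M) = M
E(V, H) = √2 (E(V, H) = √(0 + 2) = √2)
E(((0 + 6*(-2)) + (-3 - 1*0)*0) - 1, 7)*j(5) = √2*5 = 5*√2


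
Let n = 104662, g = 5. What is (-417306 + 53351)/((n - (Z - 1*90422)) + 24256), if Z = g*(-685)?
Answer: -72791/44553 ≈ -1.6338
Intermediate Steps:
Z = -3425 (Z = 5*(-685) = -3425)
(-417306 + 53351)/((n - (Z - 1*90422)) + 24256) = (-417306 + 53351)/((104662 - (-3425 - 1*90422)) + 24256) = -363955/((104662 - (-3425 - 90422)) + 24256) = -363955/((104662 - 1*(-93847)) + 24256) = -363955/((104662 + 93847) + 24256) = -363955/(198509 + 24256) = -363955/222765 = -363955*1/222765 = -72791/44553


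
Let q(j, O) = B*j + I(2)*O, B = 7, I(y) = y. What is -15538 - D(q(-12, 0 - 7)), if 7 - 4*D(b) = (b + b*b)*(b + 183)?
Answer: 745851/4 ≈ 1.8646e+5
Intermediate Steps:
q(j, O) = 2*O + 7*j (q(j, O) = 7*j + 2*O = 2*O + 7*j)
D(b) = 7/4 - (183 + b)*(b + b²)/4 (D(b) = 7/4 - (b + b*b)*(b + 183)/4 = 7/4 - (b + b²)*(183 + b)/4 = 7/4 - (183 + b)*(b + b²)/4)
-15538 - D(q(-12, 0 - 7)) = -15538 - (7/4 - 46*(2*(0 - 7) + 7*(-12))² - 183*(2*(0 - 7) + 7*(-12))/4 - (2*(0 - 7) + 7*(-12))³/4) = -15538 - (7/4 - 46*(2*(-7) - 84)² - 183*(2*(-7) - 84)/4 - (2*(-7) - 84)³/4) = -15538 - (7/4 - 46*(-14 - 84)² - 183*(-14 - 84)/4 - (-14 - 84)³/4) = -15538 - (7/4 - 46*(-98)² - 183/4*(-98) - ¼*(-98)³) = -15538 - (7/4 - 46*9604 + 8967/2 - ¼*(-941192)) = -15538 - (7/4 - 441784 + 8967/2 + 235298) = -15538 - 1*(-808003/4) = -15538 + 808003/4 = 745851/4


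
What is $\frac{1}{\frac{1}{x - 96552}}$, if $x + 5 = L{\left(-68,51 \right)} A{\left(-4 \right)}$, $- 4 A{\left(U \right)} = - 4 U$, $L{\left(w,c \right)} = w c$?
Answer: $-82685$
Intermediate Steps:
$L{\left(w,c \right)} = c w$
$A{\left(U \right)} = U$ ($A{\left(U \right)} = - \frac{\left(-4\right) U}{4} = U$)
$x = 13867$ ($x = -5 + 51 \left(-68\right) \left(-4\right) = -5 - -13872 = -5 + 13872 = 13867$)
$\frac{1}{\frac{1}{x - 96552}} = \frac{1}{\frac{1}{13867 - 96552}} = \frac{1}{\frac{1}{-82685}} = \frac{1}{- \frac{1}{82685}} = -82685$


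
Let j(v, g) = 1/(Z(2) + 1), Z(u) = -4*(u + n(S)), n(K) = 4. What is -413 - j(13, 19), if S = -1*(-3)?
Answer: -9498/23 ≈ -412.96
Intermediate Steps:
S = 3
Z(u) = -16 - 4*u (Z(u) = -4*(u + 4) = -4*(4 + u) = -16 - 4*u)
j(v, g) = -1/23 (j(v, g) = 1/((-16 - 4*2) + 1) = 1/((-16 - 8) + 1) = 1/(-24 + 1) = 1/(-23) = -1/23)
-413 - j(13, 19) = -413 - 1*(-1/23) = -413 + 1/23 = -9498/23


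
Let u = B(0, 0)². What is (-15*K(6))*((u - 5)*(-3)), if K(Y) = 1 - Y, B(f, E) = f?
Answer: 1125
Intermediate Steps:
u = 0 (u = 0² = 0)
(-15*K(6))*((u - 5)*(-3)) = (-15*(1 - 1*6))*((0 - 5)*(-3)) = (-15*(1 - 6))*(-5*(-3)) = -15*(-5)*15 = 75*15 = 1125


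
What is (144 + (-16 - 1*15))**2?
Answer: 12769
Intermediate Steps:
(144 + (-16 - 1*15))**2 = (144 + (-16 - 15))**2 = (144 - 31)**2 = 113**2 = 12769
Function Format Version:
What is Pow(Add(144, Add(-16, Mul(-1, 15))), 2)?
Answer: 12769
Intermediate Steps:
Pow(Add(144, Add(-16, Mul(-1, 15))), 2) = Pow(Add(144, Add(-16, -15)), 2) = Pow(Add(144, -31), 2) = Pow(113, 2) = 12769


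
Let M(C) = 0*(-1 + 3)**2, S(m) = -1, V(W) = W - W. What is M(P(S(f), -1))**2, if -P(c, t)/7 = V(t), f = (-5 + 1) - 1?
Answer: 0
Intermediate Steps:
V(W) = 0
f = -5 (f = -4 - 1 = -5)
P(c, t) = 0 (P(c, t) = -7*0 = 0)
M(C) = 0 (M(C) = 0*2**2 = 0*4 = 0)
M(P(S(f), -1))**2 = 0**2 = 0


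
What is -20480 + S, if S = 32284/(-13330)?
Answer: -136515342/6665 ≈ -20482.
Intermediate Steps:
S = -16142/6665 (S = 32284*(-1/13330) = -16142/6665 ≈ -2.4219)
-20480 + S = -20480 - 16142/6665 = -136515342/6665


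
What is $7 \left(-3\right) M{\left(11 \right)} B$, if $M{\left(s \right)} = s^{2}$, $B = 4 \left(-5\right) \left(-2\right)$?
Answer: $-101640$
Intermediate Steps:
$B = 40$ ($B = \left(-20\right) \left(-2\right) = 40$)
$7 \left(-3\right) M{\left(11 \right)} B = 7 \left(-3\right) 11^{2} \cdot 40 = \left(-21\right) 121 \cdot 40 = \left(-2541\right) 40 = -101640$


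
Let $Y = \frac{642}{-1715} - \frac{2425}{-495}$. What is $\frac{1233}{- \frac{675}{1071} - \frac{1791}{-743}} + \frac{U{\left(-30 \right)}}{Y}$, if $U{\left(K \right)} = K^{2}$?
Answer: $\frac{35933986304979}{40306809556} \approx 891.51$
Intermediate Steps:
$Y = \frac{768217}{169785}$ ($Y = 642 \left(- \frac{1}{1715}\right) - - \frac{485}{99} = - \frac{642}{1715} + \frac{485}{99} = \frac{768217}{169785} \approx 4.5246$)
$\frac{1233}{- \frac{675}{1071} - \frac{1791}{-743}} + \frac{U{\left(-30 \right)}}{Y} = \frac{1233}{- \frac{675}{1071} - \frac{1791}{-743}} + \frac{\left(-30\right)^{2}}{\frac{768217}{169785}} = \frac{1233}{\left(-675\right) \frac{1}{1071} - - \frac{1791}{743}} + 900 \cdot \frac{169785}{768217} = \frac{1233}{- \frac{75}{119} + \frac{1791}{743}} + \frac{152806500}{768217} = \frac{1233}{\frac{157404}{88417}} + \frac{152806500}{768217} = 1233 \cdot \frac{88417}{157404} + \frac{152806500}{768217} = \frac{36339387}{52468} + \frac{152806500}{768217} = \frac{35933986304979}{40306809556}$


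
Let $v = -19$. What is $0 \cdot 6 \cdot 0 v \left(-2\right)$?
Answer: $0$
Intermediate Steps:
$0 \cdot 6 \cdot 0 v \left(-2\right) = 0 \cdot 6 \cdot 0 \left(-19\right) \left(-2\right) = 0 \cdot 0 \left(-19\right) \left(-2\right) = 0 \left(-19\right) \left(-2\right) = 0 \left(-2\right) = 0$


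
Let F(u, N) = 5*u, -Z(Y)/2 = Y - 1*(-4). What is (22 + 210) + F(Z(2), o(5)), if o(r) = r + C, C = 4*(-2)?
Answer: 172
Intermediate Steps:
Z(Y) = -8 - 2*Y (Z(Y) = -2*(Y - 1*(-4)) = -2*(Y + 4) = -2*(4 + Y) = -8 - 2*Y)
C = -8
o(r) = -8 + r (o(r) = r - 8 = -8 + r)
(22 + 210) + F(Z(2), o(5)) = (22 + 210) + 5*(-8 - 2*2) = 232 + 5*(-8 - 4) = 232 + 5*(-12) = 232 - 60 = 172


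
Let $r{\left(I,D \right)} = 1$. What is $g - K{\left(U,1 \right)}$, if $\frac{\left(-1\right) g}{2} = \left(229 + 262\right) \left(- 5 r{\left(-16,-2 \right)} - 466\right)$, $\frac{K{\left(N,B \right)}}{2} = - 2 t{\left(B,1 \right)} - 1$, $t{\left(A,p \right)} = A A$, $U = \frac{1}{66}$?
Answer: $462528$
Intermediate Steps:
$U = \frac{1}{66} \approx 0.015152$
$t{\left(A,p \right)} = A^{2}$
$K{\left(N,B \right)} = -2 - 4 B^{2}$ ($K{\left(N,B \right)} = 2 \left(- 2 B^{2} - 1\right) = 2 \left(-1 - 2 B^{2}\right) = -2 - 4 B^{2}$)
$g = 462522$ ($g = - 2 \left(229 + 262\right) \left(\left(-5\right) 1 - 466\right) = - 2 \cdot 491 \left(-5 - 466\right) = - 2 \cdot 491 \left(-471\right) = \left(-2\right) \left(-231261\right) = 462522$)
$g - K{\left(U,1 \right)} = 462522 - \left(-2 - 4 \cdot 1^{2}\right) = 462522 - \left(-2 - 4\right) = 462522 - -6 = 462522 + 6 = 462528$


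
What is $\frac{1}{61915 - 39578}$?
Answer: $\frac{1}{22337} \approx 4.4769 \cdot 10^{-5}$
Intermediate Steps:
$\frac{1}{61915 - 39578} = \frac{1}{22337}$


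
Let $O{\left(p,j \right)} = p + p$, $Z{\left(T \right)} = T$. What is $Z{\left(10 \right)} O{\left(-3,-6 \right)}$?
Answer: $-60$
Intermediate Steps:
$O{\left(p,j \right)} = 2 p$
$Z{\left(10 \right)} O{\left(-3,-6 \right)} = 10 \cdot 2 \left(-3\right) = 10 \left(-6\right) = -60$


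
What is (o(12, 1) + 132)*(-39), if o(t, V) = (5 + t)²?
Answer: -16419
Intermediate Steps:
(o(12, 1) + 132)*(-39) = ((5 + 12)² + 132)*(-39) = (17² + 132)*(-39) = (289 + 132)*(-39) = 421*(-39) = -16419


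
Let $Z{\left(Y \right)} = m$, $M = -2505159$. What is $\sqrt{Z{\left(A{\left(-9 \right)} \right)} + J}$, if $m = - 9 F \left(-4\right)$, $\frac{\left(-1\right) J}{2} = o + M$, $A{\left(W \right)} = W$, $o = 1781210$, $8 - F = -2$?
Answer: $\sqrt{1448258} \approx 1203.4$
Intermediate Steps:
$F = 10$ ($F = 8 - -2 = 8 + 2 = 10$)
$J = 1447898$ ($J = - 2 \left(1781210 - 2505159\right) = \left(-2\right) \left(-723949\right) = 1447898$)
$m = 360$ ($m = \left(-9\right) 10 \left(-4\right) = \left(-90\right) \left(-4\right) = 360$)
$Z{\left(Y \right)} = 360$
$\sqrt{Z{\left(A{\left(-9 \right)} \right)} + J} = \sqrt{360 + 1447898} = \sqrt{1448258}$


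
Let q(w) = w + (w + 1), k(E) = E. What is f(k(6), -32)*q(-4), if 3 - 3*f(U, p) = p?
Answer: -245/3 ≈ -81.667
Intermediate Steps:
q(w) = 1 + 2*w (q(w) = w + (1 + w) = 1 + 2*w)
f(U, p) = 1 - p/3
f(k(6), -32)*q(-4) = (1 - 1/3*(-32))*(1 + 2*(-4)) = (1 + 32/3)*(1 - 8) = (35/3)*(-7) = -245/3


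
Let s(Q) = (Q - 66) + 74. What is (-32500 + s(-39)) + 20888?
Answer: -11643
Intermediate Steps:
s(Q) = 8 + Q (s(Q) = (-66 + Q) + 74 = 8 + Q)
(-32500 + s(-39)) + 20888 = (-32500 + (8 - 39)) + 20888 = (-32500 - 31) + 20888 = -32531 + 20888 = -11643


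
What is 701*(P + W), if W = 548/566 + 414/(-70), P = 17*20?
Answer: 2326415009/9905 ≈ 2.3487e+5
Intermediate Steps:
P = 340
W = -48991/9905 (W = 548*(1/566) + 414*(-1/70) = 274/283 - 207/35 = -48991/9905 ≈ -4.9461)
701*(P + W) = 701*(340 - 48991/9905) = 701*(3318709/9905) = 2326415009/9905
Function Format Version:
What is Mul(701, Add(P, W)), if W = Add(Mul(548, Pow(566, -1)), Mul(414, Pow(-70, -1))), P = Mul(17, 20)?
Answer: Rational(2326415009, 9905) ≈ 2.3487e+5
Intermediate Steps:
P = 340
W = Rational(-48991, 9905) (W = Add(Mul(548, Rational(1, 566)), Mul(414, Rational(-1, 70))) = Add(Rational(274, 283), Rational(-207, 35)) = Rational(-48991, 9905) ≈ -4.9461)
Mul(701, Add(P, W)) = Mul(701, Add(340, Rational(-48991, 9905))) = Mul(701, Rational(3318709, 9905)) = Rational(2326415009, 9905)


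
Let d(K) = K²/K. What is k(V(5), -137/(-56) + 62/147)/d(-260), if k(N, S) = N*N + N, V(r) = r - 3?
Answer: -3/130 ≈ -0.023077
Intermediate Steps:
d(K) = K
V(r) = -3 + r
k(N, S) = N + N² (k(N, S) = N² + N = N + N²)
k(V(5), -137/(-56) + 62/147)/d(-260) = ((-3 + 5)*(1 + (-3 + 5)))/(-260) = (2*(1 + 2))*(-1/260) = (2*3)*(-1/260) = 6*(-1/260) = -3/130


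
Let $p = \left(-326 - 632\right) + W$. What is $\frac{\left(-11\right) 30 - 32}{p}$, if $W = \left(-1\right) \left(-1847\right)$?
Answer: $- \frac{362}{889} \approx -0.4072$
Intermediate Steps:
$W = 1847$
$p = 889$ ($p = \left(-326 - 632\right) + 1847 = -958 + 1847 = 889$)
$\frac{\left(-11\right) 30 - 32}{p} = \frac{\left(-11\right) 30 - 32}{889} = \left(-330 - 32\right) \frac{1}{889} = \left(-362\right) \frac{1}{889} = - \frac{362}{889}$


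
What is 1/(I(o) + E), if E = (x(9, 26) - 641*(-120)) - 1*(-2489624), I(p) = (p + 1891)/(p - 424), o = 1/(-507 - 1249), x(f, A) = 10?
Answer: 148909/382182325467 ≈ 3.8963e-7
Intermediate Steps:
o = -1/1756 (o = 1/(-1756) = -1/1756 ≈ -0.00056948)
I(p) = (1891 + p)/(-424 + p)
E = 2566554 (E = (10 - 641*(-120)) - 1*(-2489624) = (10 + 76920) + 2489624 = 76930 + 2489624 = 2566554)
1/(I(o) + E) = 1/((1891 - 1/1756)/(-424 - 1/1756) + 2566554) = 1/((3320595/1756)/(-744545/1756) + 2566554) = 1/(-1756/744545*3320595/1756 + 2566554) = 1/(-664119/148909 + 2566554) = 1/(382182325467/148909) = 148909/382182325467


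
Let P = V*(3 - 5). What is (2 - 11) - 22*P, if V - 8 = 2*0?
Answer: 343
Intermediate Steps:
V = 8 (V = 8 + 2*0 = 8 + 0 = 8)
P = -16 (P = 8*(3 - 5) = 8*(-2) = -16)
(2 - 11) - 22*P = (2 - 11) - 22*(-16) = -9 + 352 = 343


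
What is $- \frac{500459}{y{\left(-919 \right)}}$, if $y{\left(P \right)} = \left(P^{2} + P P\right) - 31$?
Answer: $- \frac{500459}{1689091} \approx -0.29629$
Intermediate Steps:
$y{\left(P \right)} = -31 + 2 P^{2}$ ($y{\left(P \right)} = \left(P^{2} + P^{2}\right) - 31 = 2 P^{2} - 31 = -31 + 2 P^{2}$)
$- \frac{500459}{y{\left(-919 \right)}} = - \frac{500459}{-31 + 2 \left(-919\right)^{2}} = - \frac{500459}{-31 + 2 \cdot 844561} = - \frac{500459}{-31 + 1689122} = - \frac{500459}{1689091}$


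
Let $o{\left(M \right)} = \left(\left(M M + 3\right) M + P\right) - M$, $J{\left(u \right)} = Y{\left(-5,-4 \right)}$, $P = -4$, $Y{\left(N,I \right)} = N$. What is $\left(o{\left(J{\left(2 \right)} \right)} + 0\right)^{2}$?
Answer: $19321$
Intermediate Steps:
$J{\left(u \right)} = -5$
$o{\left(M \right)} = -4 - M + M \left(3 + M^{2}\right)$ ($o{\left(M \right)} = \left(\left(M M + 3\right) M - 4\right) - M = \left(\left(M^{2} + 3\right) M - 4\right) - M = \left(\left(3 + M^{2}\right) M - 4\right) - M = \left(M \left(3 + M^{2}\right) - 4\right) - M = \left(-4 + M \left(3 + M^{2}\right)\right) - M = -4 - M + M \left(3 + M^{2}\right)$)
$\left(o{\left(J{\left(2 \right)} \right)} + 0\right)^{2} = \left(\left(-4 + \left(-5\right)^{3} + 2 \left(-5\right)\right) + 0\right)^{2} = \left(\left(-4 - 125 - 10\right) + 0\right)^{2} = \left(-139 + 0\right)^{2} = \left(-139\right)^{2} = 19321$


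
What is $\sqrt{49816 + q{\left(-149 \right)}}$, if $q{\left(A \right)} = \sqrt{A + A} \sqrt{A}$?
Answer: $\sqrt{49816 - 149 \sqrt{2}} \approx 222.72$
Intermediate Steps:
$q{\left(A \right)} = A \sqrt{2}$ ($q{\left(A \right)} = \sqrt{2 A} \sqrt{A} = \sqrt{2} \sqrt{A} \sqrt{A} = A \sqrt{2}$)
$\sqrt{49816 + q{\left(-149 \right)}} = \sqrt{49816 - 149 \sqrt{2}}$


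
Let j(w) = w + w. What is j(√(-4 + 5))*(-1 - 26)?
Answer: -54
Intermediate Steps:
j(w) = 2*w
j(√(-4 + 5))*(-1 - 26) = (2*√(-4 + 5))*(-1 - 26) = (2*√1)*(-27) = (2*1)*(-27) = 2*(-27) = -54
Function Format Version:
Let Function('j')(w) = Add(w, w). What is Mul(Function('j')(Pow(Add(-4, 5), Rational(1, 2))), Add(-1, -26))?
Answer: -54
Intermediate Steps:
Function('j')(w) = Mul(2, w)
Mul(Function('j')(Pow(Add(-4, 5), Rational(1, 2))), Add(-1, -26)) = Mul(Mul(2, Pow(Add(-4, 5), Rational(1, 2))), Add(-1, -26)) = Mul(Mul(2, Pow(1, Rational(1, 2))), -27) = Mul(Mul(2, 1), -27) = Mul(2, -27) = -54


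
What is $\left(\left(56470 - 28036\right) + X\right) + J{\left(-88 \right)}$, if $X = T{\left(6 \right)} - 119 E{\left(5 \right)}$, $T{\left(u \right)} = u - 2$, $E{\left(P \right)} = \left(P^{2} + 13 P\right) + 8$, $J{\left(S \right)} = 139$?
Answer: $16915$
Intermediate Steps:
$E{\left(P \right)} = 8 + P^{2} + 13 P$
$T{\left(u \right)} = -2 + u$
$X = -11658$ ($X = \left(-2 + 6\right) - 119 \left(8 + 5^{2} + 13 \cdot 5\right) = 4 - 119 \left(8 + 25 + 65\right) = 4 - 11662 = -11658$)
$\left(\left(56470 - 28036\right) + X\right) + J{\left(-88 \right)} = \left(\left(56470 - 28036\right) - 11658\right) + 139 = \left(28434 - 11658\right) + 139 = 16776 + 139 = 16915$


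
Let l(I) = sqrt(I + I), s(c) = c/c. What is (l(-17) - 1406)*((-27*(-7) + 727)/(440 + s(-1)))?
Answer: -1287896/441 + 916*I*sqrt(34)/441 ≈ -2920.4 + 12.111*I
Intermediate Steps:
s(c) = 1
l(I) = sqrt(2)*sqrt(I) (l(I) = sqrt(2*I) = sqrt(2)*sqrt(I))
(l(-17) - 1406)*((-27*(-7) + 727)/(440 + s(-1))) = (sqrt(2)*sqrt(-17) - 1406)*((-27*(-7) + 727)/(440 + 1)) = (sqrt(2)*(I*sqrt(17)) - 1406)*((189 + 727)/441) = (I*sqrt(34) - 1406)*(916*(1/441)) = (-1406 + I*sqrt(34))*(916/441) = -1287896/441 + 916*I*sqrt(34)/441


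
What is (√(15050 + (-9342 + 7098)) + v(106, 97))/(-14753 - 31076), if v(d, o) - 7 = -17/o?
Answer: -662/4445413 - √12806/45829 ≈ -0.0026182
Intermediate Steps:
v(d, o) = 7 - 17/o
(√(15050 + (-9342 + 7098)) + v(106, 97))/(-14753 - 31076) = (√(15050 + (-9342 + 7098)) + (7 - 17/97))/(-14753 - 31076) = (√(15050 - 2244) + (7 - 17*1/97))/(-45829) = (√12806 + (7 - 17/97))*(-1/45829) = (√12806 + 662/97)*(-1/45829) = (662/97 + √12806)*(-1/45829) = -662/4445413 - √12806/45829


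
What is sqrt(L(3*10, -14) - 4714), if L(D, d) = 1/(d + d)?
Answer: I*sqrt(923951)/14 ≈ 68.659*I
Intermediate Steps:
L(D, d) = 1/(2*d)
sqrt(L(3*10, -14) - 4714) = sqrt((1/2)/(-14) - 4714) = sqrt((1/2)*(-1/14) - 4714) = sqrt(-1/28 - 4714) = sqrt(-131993/28) = I*sqrt(923951)/14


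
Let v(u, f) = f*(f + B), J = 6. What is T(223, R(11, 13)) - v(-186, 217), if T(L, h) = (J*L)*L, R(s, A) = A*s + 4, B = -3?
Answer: 251936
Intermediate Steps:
R(s, A) = 4 + A*s
v(u, f) = f*(-3 + f) (v(u, f) = f*(f - 3) = f*(-3 + f))
T(L, h) = 6*L² (T(L, h) = (6*L)*L = 6*L²)
T(223, R(11, 13)) - v(-186, 217) = 6*223² - 217*(-3 + 217) = 6*49729 - 217*214 = 298374 - 1*46438 = 298374 - 46438 = 251936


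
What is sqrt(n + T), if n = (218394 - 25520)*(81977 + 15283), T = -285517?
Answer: sqrt(18758639723) ≈ 1.3696e+5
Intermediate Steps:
n = 18758925240 (n = 192874*97260 = 18758925240)
sqrt(n + T) = sqrt(18758925240 - 285517) = sqrt(18758639723)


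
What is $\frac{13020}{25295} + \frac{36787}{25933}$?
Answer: $\frac{253634965}{131195047} \approx 1.9333$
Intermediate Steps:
$\frac{13020}{25295} + \frac{36787}{25933} = 13020 \cdot \frac{1}{25295} + 36787 \cdot \frac{1}{25933} = \frac{2604}{5059} + \frac{36787}{25933} = \frac{253634965}{131195047}$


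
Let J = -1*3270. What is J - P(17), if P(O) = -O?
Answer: -3253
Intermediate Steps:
J = -3270
J - P(17) = -3270 - (-1)*17 = -3270 - 1*(-17) = -3270 + 17 = -3253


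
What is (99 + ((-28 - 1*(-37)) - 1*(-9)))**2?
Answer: 13689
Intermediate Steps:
(99 + ((-28 - 1*(-37)) - 1*(-9)))**2 = (99 + ((-28 + 37) + 9))**2 = (99 + (9 + 9))**2 = (99 + 18)**2 = 117**2 = 13689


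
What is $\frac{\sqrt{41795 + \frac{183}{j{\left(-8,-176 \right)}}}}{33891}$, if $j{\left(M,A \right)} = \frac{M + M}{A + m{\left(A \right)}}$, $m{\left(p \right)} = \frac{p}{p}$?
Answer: $\frac{\sqrt{700745}}{135564} \approx 0.006175$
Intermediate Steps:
$m{\left(p \right)} = 1$
$j{\left(M,A \right)} = \frac{2 M}{1 + A}$ ($j{\left(M,A \right)} = \frac{M + M}{A + 1} = \frac{2 M}{1 + A}$)
$\frac{\sqrt{41795 + \frac{183}{j{\left(-8,-176 \right)}}}}{33891} = \frac{\sqrt{41795 + \frac{183}{2 \left(-8\right) \frac{1}{1 - 176}}}}{33891} = \sqrt{41795 + \frac{183}{2 \left(-8\right) \frac{1}{-175}}} \cdot \frac{1}{33891} = \sqrt{41795 + \frac{183}{2 \left(-8\right) \left(- \frac{1}{175}\right)}} \frac{1}{33891} = \sqrt{41795 + \frac{183}{\frac{16}{175}}} \cdot \frac{1}{33891} = \sqrt{41795 + 183 \cdot \frac{175}{16}} \cdot \frac{1}{33891} = \sqrt{41795 + \frac{32025}{16}} \cdot \frac{1}{33891} = \sqrt{\frac{700745}{16}} \cdot \frac{1}{33891} = \frac{\sqrt{700745}}{4} \cdot \frac{1}{33891} = \frac{\sqrt{700745}}{135564}$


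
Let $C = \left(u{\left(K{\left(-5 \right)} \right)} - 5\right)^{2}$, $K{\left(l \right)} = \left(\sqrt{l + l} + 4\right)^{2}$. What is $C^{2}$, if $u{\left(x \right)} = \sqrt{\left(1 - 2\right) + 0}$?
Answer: $\left(5 - i\right)^{4} \approx 476.0 - 480.0 i$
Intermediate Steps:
$K{\left(l \right)} = \left(4 + \sqrt{2} \sqrt{l}\right)^{2}$ ($K{\left(l \right)} = \left(\sqrt{2 l} + 4\right)^{2} = \left(\sqrt{2} \sqrt{l} + 4\right)^{2} = \left(4 + \sqrt{2} \sqrt{l}\right)^{2}$)
$u{\left(x \right)} = i$ ($u{\left(x \right)} = \sqrt{\left(1 - 2\right) + 0} = \sqrt{-1 + 0} = \sqrt{-1} = i$)
$C = \left(-5 + i\right)^{2}$ ($C = \left(i - 5\right)^{2} = \left(-5 + i\right)^{2} \approx 24.0 - 10.0 i$)
$C^{2} = \left(\left(5 - i\right)^{2}\right)^{2} = \left(5 - i\right)^{4}$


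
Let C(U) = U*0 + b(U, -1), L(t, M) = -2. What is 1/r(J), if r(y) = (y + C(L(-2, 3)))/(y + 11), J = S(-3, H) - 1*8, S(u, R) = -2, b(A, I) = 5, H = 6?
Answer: -⅕ ≈ -0.20000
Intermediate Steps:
C(U) = 5 (C(U) = U*0 + 5 = 0 + 5 = 5)
J = -10 (J = -2 - 1*8 = -2 - 8 = -10)
r(y) = (5 + y)/(11 + y) (r(y) = (y + 5)/(y + 11) = (5 + y)/(11 + y))
1/r(J) = 1/((5 - 10)/(11 - 10)) = 1/(-5/1) = 1/(1*(-5)) = 1/(-5) = -⅕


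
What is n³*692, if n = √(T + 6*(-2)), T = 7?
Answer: -3460*I*√5 ≈ -7736.8*I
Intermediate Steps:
n = I*√5 (n = √(7 + 6*(-2)) = √(7 - 12) = √(-5) = I*√5 ≈ 2.2361*I)
n³*692 = (I*√5)³*692 = -5*I*√5*692 = -3460*I*√5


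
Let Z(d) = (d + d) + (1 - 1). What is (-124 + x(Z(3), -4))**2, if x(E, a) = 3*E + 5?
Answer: 10201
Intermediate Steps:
Z(d) = 2*d (Z(d) = 2*d + 0 = 2*d)
x(E, a) = 5 + 3*E
(-124 + x(Z(3), -4))**2 = (-124 + (5 + 3*(2*3)))**2 = (-124 + (5 + 3*6))**2 = (-124 + (5 + 18))**2 = (-124 + 23)**2 = (-101)**2 = 10201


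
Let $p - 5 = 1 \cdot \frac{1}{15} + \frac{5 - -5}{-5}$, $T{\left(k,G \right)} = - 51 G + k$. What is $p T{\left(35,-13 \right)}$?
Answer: $\frac{32108}{15} \approx 2140.5$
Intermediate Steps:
$T{\left(k,G \right)} = k - 51 G$
$p = \frac{46}{15}$ ($p = 5 + \left(1 \cdot \frac{1}{15} + \frac{5 - -5}{-5}\right) = 5 + \left(1 \cdot \frac{1}{15} + \left(5 + 5\right) \left(- \frac{1}{5}\right)\right) = 5 + \left(\frac{1}{15} + 10 \left(- \frac{1}{5}\right)\right) = 5 + \left(\frac{1}{15} - 2\right) = 5 - \frac{29}{15} = \frac{46}{15} \approx 3.0667$)
$p T{\left(35,-13 \right)} = \frac{46 \left(35 - -663\right)}{15} = \frac{46 \left(35 + 663\right)}{15} = \frac{46}{15} \cdot 698 = \frac{32108}{15}$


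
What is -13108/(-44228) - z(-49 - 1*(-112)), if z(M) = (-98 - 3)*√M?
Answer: 3277/11057 + 303*√7 ≈ 801.96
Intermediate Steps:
z(M) = -101*√M
-13108/(-44228) - z(-49 - 1*(-112)) = -13108/(-44228) - (-101)*√(-49 - 1*(-112)) = -13108*(-1/44228) - (-101)*√(-49 + 112) = 3277/11057 - (-101)*√63 = 3277/11057 - (-101)*3*√7 = 3277/11057 - (-303)*√7 = 3277/11057 + 303*√7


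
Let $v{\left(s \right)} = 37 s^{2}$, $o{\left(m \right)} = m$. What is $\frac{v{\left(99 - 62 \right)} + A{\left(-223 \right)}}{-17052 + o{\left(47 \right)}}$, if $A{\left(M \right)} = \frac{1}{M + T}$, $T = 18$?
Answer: $- \frac{10383864}{3486025} \approx -2.9787$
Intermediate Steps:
$A{\left(M \right)} = \frac{1}{18 + M}$ ($A{\left(M \right)} = \frac{1}{M + 18} = \frac{1}{18 + M}$)
$\frac{v{\left(99 - 62 \right)} + A{\left(-223 \right)}}{-17052 + o{\left(47 \right)}} = \frac{37 \left(99 - 62\right)^{2} + \frac{1}{18 - 223}}{-17052 + 47} = \frac{37 \cdot 37^{2} + \frac{1}{-205}}{-17005} = \left(37 \cdot 1369 - \frac{1}{205}\right) \left(- \frac{1}{17005}\right) = \left(50653 - \frac{1}{205}\right) \left(- \frac{1}{17005}\right) = \frac{10383864}{205} \left(- \frac{1}{17005}\right) = - \frac{10383864}{3486025}$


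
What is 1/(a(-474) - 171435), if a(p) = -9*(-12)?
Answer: -1/171327 ≈ -5.8368e-6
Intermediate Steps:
a(p) = 108
1/(a(-474) - 171435) = 1/(108 - 171435) = 1/(-171327) = -1/171327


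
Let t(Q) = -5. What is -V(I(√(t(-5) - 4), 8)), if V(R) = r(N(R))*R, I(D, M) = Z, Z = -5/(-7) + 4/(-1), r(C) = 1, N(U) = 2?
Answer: 23/7 ≈ 3.2857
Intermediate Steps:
Z = -23/7 (Z = -5*(-⅐) + 4*(-1) = 5/7 - 4 = -23/7 ≈ -3.2857)
I(D, M) = -23/7
V(R) = R (V(R) = 1*R = R)
-V(I(√(t(-5) - 4), 8)) = -1*(-23/7) = 23/7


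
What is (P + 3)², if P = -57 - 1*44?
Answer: 9604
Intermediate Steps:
P = -101 (P = -57 - 44 = -101)
(P + 3)² = (-101 + 3)² = (-98)² = 9604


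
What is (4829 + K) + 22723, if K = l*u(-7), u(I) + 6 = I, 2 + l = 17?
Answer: 27357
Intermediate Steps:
l = 15 (l = -2 + 17 = 15)
u(I) = -6 + I
K = -195 (K = 15*(-6 - 7) = 15*(-13) = -195)
(4829 + K) + 22723 = (4829 - 195) + 22723 = 4634 + 22723 = 27357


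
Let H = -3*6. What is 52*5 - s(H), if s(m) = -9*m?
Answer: 98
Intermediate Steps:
H = -18
52*5 - s(H) = 52*5 - (-9)*(-18) = 260 - 1*162 = 260 - 162 = 98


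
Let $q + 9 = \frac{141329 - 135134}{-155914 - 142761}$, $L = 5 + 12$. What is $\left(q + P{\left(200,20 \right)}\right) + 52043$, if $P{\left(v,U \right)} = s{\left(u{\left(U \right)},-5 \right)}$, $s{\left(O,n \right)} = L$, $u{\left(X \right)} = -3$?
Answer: $\frac{3109265246}{59735} \approx 52051.0$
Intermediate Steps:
$L = 17$
$s{\left(O,n \right)} = 17$
$q = - \frac{538854}{59735}$ ($q = -9 + \frac{141329 - 135134}{-155914 - 142761} = -9 + \frac{6195}{-298675} = -9 + 6195 \left(- \frac{1}{298675}\right) = -9 - \frac{1239}{59735} = - \frac{538854}{59735} \approx -9.0207$)
$P{\left(v,U \right)} = 17$
$\left(q + P{\left(200,20 \right)}\right) + 52043 = \left(- \frac{538854}{59735} + 17\right) + 52043 = \frac{476641}{59735} + 52043 = \frac{3109265246}{59735}$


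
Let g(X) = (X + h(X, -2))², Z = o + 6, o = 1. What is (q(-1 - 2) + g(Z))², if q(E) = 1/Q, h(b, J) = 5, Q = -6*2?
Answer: 2982529/144 ≈ 20712.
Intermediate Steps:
Q = -12
q(E) = -1/12 (q(E) = 1/(-12) = -1/12)
Z = 7 (Z = 1 + 6 = 7)
g(X) = (5 + X)² (g(X) = (X + 5)² = (5 + X)²)
(q(-1 - 2) + g(Z))² = (-1/12 + (5 + 7)²)² = (-1/12 + 12²)² = (-1/12 + 144)² = (1727/12)² = 2982529/144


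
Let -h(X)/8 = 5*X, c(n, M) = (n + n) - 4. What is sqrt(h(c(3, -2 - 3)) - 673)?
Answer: I*sqrt(753) ≈ 27.441*I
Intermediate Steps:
c(n, M) = -4 + 2*n (c(n, M) = 2*n - 4 = -4 + 2*n)
h(X) = -40*X
sqrt(h(c(3, -2 - 3)) - 673) = sqrt(-40*(-4 + 2*3) - 673) = sqrt(-40*(-4 + 6) - 673) = sqrt(-40*2 - 673) = sqrt(-80 - 673) = sqrt(-753) = I*sqrt(753)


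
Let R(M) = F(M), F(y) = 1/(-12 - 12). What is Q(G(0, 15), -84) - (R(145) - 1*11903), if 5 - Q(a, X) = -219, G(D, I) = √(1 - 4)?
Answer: 291049/24 ≈ 12127.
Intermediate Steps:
G(D, I) = I*√3 (G(D, I) = √(-3) = I*√3)
Q(a, X) = 224 (Q(a, X) = 5 - 1*(-219) = 5 + 219 = 224)
F(y) = -1/24 (F(y) = 1/(-24) = -1/24)
R(M) = -1/24
Q(G(0, 15), -84) - (R(145) - 1*11903) = 224 - (-1/24 - 1*11903) = 224 - (-1/24 - 11903) = 224 - 1*(-285673/24) = 224 + 285673/24 = 291049/24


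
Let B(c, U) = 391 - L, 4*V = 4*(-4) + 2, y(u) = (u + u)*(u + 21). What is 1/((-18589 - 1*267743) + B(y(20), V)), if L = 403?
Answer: -1/286344 ≈ -3.4923e-6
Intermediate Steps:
y(u) = 2*u*(21 + u) (y(u) = (2*u)*(21 + u) = 2*u*(21 + u))
V = -7/2 (V = (4*(-4) + 2)/4 = (-16 + 2)/4 = (1/4)*(-14) = -7/2 ≈ -3.5000)
B(c, U) = -12 (B(c, U) = 391 - 1*403 = 391 - 403 = -12)
1/((-18589 - 1*267743) + B(y(20), V)) = 1/((-18589 - 1*267743) - 12) = 1/((-18589 - 267743) - 12) = 1/(-286332 - 12) = 1/(-286344) = -1/286344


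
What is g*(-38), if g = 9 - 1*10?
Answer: 38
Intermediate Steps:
g = -1 (g = 9 - 10 = -1)
g*(-38) = -1*(-38) = 38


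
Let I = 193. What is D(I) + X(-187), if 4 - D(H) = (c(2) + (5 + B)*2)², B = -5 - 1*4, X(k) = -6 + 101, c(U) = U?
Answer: 63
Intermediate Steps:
X(k) = 95
B = -9 (B = -5 - 4 = -9)
D(H) = -32 (D(H) = 4 - (2 + (5 - 9)*2)² = 4 - (2 - 4*2)² = 4 - (2 - 8)² = 4 - 1*(-6)² = 4 - 1*36 = 4 - 36 = -32)
D(I) + X(-187) = -32 + 95 = 63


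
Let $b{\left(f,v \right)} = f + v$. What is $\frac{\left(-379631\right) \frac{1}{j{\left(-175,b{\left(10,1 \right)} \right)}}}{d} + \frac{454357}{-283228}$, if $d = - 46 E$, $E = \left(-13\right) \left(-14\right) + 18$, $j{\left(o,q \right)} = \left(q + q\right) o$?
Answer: $- \frac{52600152821}{32571220000} \approx -1.6149$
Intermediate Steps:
$j{\left(o,q \right)} = 2 o q$ ($j{\left(o,q \right)} = 2 q o = 2 o q$)
$E = 200$ ($E = 182 + 18 = 200$)
$d = -9200$ ($d = \left(-46\right) 200 = -9200$)
$\frac{\left(-379631\right) \frac{1}{j{\left(-175,b{\left(10,1 \right)} \right)}}}{d} + \frac{454357}{-283228} = \frac{\left(-379631\right) \frac{1}{2 \left(-175\right) \left(10 + 1\right)}}{-9200} + \frac{454357}{-283228} = - \frac{379631}{2 \left(-175\right) 11} \left(- \frac{1}{9200}\right) + 454357 \left(- \frac{1}{283228}\right) = - \frac{379631}{-3850} \left(- \frac{1}{9200}\right) - \frac{454357}{283228} = \left(-379631\right) \left(- \frac{1}{3850}\right) \left(- \frac{1}{9200}\right) - \frac{454357}{283228} = \frac{54233}{550} \left(- \frac{1}{9200}\right) - \frac{454357}{283228} = - \frac{54233}{5060000} - \frac{454357}{283228} = - \frac{52600152821}{32571220000}$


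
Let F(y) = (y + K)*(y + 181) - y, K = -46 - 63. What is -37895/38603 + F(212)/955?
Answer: 1518237276/36865865 ≈ 41.183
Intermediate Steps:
K = -109
F(y) = -y + (-109 + y)*(181 + y) (F(y) = (y - 109)*(y + 181) - y = (-109 + y)*(181 + y) - y = -y + (-109 + y)*(181 + y))
-37895/38603 + F(212)/955 = -37895/38603 + (-19729 + 212² + 71*212)/955 = -37895*1/38603 + (-19729 + 44944 + 15052)*(1/955) = -37895/38603 + 40267*(1/955) = -37895/38603 + 40267/955 = 1518237276/36865865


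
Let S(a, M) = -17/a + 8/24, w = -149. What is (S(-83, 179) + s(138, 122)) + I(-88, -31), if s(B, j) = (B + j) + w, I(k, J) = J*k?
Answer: 707045/249 ≈ 2839.5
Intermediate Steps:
S(a, M) = 1/3 - 17/a (S(a, M) = -17/a + 8*(1/24) = -17/a + 1/3 = 1/3 - 17/a)
s(B, j) = -149 + B + j (s(B, j) = (B + j) - 149 = -149 + B + j)
(S(-83, 179) + s(138, 122)) + I(-88, -31) = ((1/3)*(-51 - 83)/(-83) + (-149 + 138 + 122)) - 31*(-88) = ((1/3)*(-1/83)*(-134) + 111) + 2728 = (134/249 + 111) + 2728 = 27773/249 + 2728 = 707045/249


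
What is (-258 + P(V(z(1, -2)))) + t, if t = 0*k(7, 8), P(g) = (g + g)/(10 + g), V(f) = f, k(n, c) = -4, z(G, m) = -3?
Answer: -1812/7 ≈ -258.86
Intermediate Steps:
P(g) = 2*g/(10 + g) (P(g) = (2*g)/(10 + g) = 2*g/(10 + g))
t = 0 (t = 0*(-4) = 0)
(-258 + P(V(z(1, -2)))) + t = (-258 + 2*(-3)/(10 - 3)) + 0 = (-258 + 2*(-3)/7) + 0 = (-258 + 2*(-3)*(1/7)) + 0 = (-258 - 6/7) + 0 = -1812/7 + 0 = -1812/7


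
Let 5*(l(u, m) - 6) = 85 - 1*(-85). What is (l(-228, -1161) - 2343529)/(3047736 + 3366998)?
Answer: -2343489/6414734 ≈ -0.36533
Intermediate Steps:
l(u, m) = 40 (l(u, m) = 6 + (85 - 1*(-85))/5 = 6 + (85 + 85)/5 = 6 + (⅕)*170 = 6 + 34 = 40)
(l(-228, -1161) - 2343529)/(3047736 + 3366998) = (40 - 2343529)/(3047736 + 3366998) = -2343489/6414734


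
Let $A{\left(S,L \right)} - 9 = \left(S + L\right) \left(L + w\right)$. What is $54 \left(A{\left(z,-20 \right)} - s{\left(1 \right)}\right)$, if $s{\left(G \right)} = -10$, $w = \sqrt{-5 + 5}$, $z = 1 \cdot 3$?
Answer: $19386$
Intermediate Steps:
$z = 3$
$w = 0$ ($w = \sqrt{0} = 0$)
$A{\left(S,L \right)} = 9 + L \left(L + S\right)$ ($A{\left(S,L \right)} = 9 + \left(S + L\right) \left(L + 0\right) = 9 + \left(L + S\right) L = 9 + L \left(L + S\right)$)
$54 \left(A{\left(z,-20 \right)} - s{\left(1 \right)}\right) = 54 \left(\left(9 + \left(-20\right)^{2} - 60\right) - -10\right) = 54 \left(\left(9 + 400 - 60\right) + 10\right) = 54 \left(349 + 10\right) = 54 \cdot 359 = 19386$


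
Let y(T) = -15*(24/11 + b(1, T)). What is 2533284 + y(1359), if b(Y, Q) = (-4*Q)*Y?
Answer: 28762704/11 ≈ 2.6148e+6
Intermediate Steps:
b(Y, Q) = -4*Q*Y
y(T) = -360/11 + 60*T (y(T) = -15*(24/11 - 4*T*1) = -15*(24*(1/11) - 4*T) = -15*(24/11 - 4*T) = -360/11 + 60*T)
2533284 + y(1359) = 2533284 + (-360/11 + 60*1359) = 2533284 + (-360/11 + 81540) = 2533284 + 896580/11 = 28762704/11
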